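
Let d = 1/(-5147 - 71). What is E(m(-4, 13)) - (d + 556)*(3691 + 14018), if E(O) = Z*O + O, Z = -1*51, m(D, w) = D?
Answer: -51376431163/5218 ≈ -9.8460e+6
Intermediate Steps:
d = -1/5218 (d = 1/(-5218) = -1/5218 ≈ -0.00019164)
Z = -51
E(O) = -50*O (E(O) = -51*O + O = -50*O)
E(m(-4, 13)) - (d + 556)*(3691 + 14018) = -50*(-4) - (-1/5218 + 556)*(3691 + 14018) = 200 - 2901207*17709/5218 = 200 - 1*51377474763/5218 = 200 - 51377474763/5218 = -51376431163/5218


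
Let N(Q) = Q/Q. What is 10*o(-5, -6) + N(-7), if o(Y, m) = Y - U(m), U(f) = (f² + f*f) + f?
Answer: -709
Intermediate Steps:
U(f) = f + 2*f² (U(f) = (f² + f²) + f = 2*f² + f = f + 2*f²)
o(Y, m) = Y - m*(1 + 2*m)
N(Q) = 1
10*o(-5, -6) + N(-7) = 10*(-5 - 1*(-6)*(1 + 2*(-6))) + 1 = 10*(-5 - 1*(-6)*(1 - 12)) + 1 = 10*(-5 - 1*(-6)*(-11)) + 1 = 10*(-5 - 66) + 1 = 10*(-71) + 1 = -710 + 1 = -709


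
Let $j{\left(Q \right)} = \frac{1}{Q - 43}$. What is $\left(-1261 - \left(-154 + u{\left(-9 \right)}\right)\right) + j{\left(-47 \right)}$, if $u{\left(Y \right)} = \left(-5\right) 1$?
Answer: $- \frac{99181}{90} \approx -1102.0$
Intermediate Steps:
$j{\left(Q \right)} = \frac{1}{-43 + Q}$
$u{\left(Y \right)} = -5$
$\left(-1261 - \left(-154 + u{\left(-9 \right)}\right)\right) + j{\left(-47 \right)} = \left(-1261 + \left(154 - -5\right)\right) + \frac{1}{-43 - 47} = \left(-1261 + \left(154 + 5\right)\right) + \frac{1}{-90} = \left(-1261 + 159\right) - \frac{1}{90} = -1102 - \frac{1}{90} = - \frac{99181}{90}$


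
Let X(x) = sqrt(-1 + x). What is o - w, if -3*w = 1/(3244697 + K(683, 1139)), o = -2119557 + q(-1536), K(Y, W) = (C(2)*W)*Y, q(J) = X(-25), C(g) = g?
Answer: -30525251601140/14401713 + I*sqrt(26) ≈ -2.1196e+6 + 5.099*I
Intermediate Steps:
q(J) = I*sqrt(26) (q(J) = sqrt(-1 - 25) = sqrt(-26) = I*sqrt(26))
K(Y, W) = 2*W*Y (K(Y, W) = (2*W)*Y = 2*W*Y)
o = -2119557 + I*sqrt(26) ≈ -2.1196e+6 + 5.099*I
w = -1/14401713 (w = -1/(3*(3244697 + 2*1139*683)) = -1/(3*(3244697 + 1555874)) = -1/3/4800571 = -1/3*1/4800571 = -1/14401713 ≈ -6.9436e-8)
o - w = (-2119557 + I*sqrt(26)) - 1*(-1/14401713) = (-2119557 + I*sqrt(26)) + 1/14401713 = -30525251601140/14401713 + I*sqrt(26)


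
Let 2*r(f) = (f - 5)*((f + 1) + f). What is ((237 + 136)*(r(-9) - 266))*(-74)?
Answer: 4057494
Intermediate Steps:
r(f) = (1 + 2*f)*(-5 + f)/2 (r(f) = ((f - 5)*((f + 1) + f))/2 = ((-5 + f)*((1 + f) + f))/2 = ((-5 + f)*(1 + 2*f))/2 = ((1 + 2*f)*(-5 + f))/2 = (1 + 2*f)*(-5 + f)/2)
((237 + 136)*(r(-9) - 266))*(-74) = ((237 + 136)*((-5/2 + (-9)² - 9/2*(-9)) - 266))*(-74) = (373*((-5/2 + 81 + 81/2) - 266))*(-74) = (373*(119 - 266))*(-74) = (373*(-147))*(-74) = -54831*(-74) = 4057494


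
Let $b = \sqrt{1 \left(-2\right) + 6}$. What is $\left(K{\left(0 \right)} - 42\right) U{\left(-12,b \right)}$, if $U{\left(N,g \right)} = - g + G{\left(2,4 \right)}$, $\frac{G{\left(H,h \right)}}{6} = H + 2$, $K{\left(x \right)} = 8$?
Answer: $-748$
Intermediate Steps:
$G{\left(H,h \right)} = 12 + 6 H$ ($G{\left(H,h \right)} = 6 \left(H + 2\right) = 6 \left(2 + H\right) = 12 + 6 H$)
$b = 2$ ($b = \sqrt{-2 + 6} = \sqrt{4} = 2$)
$U{\left(N,g \right)} = 24 - g$ ($U{\left(N,g \right)} = - g + \left(12 + 6 \cdot 2\right) = - g + \left(12 + 12\right) = - g + 24 = 24 - g$)
$\left(K{\left(0 \right)} - 42\right) U{\left(-12,b \right)} = \left(8 - 42\right) \left(24 - 2\right) = - 34 \left(24 - 2\right) = \left(-34\right) 22 = -748$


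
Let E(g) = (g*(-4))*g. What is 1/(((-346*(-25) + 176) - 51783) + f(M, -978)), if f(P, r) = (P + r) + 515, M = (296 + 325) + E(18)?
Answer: -1/44095 ≈ -2.2678e-5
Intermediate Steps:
E(g) = -4*g² (E(g) = (-4*g)*g = -4*g²)
M = -675 (M = (296 + 325) - 4*18² = 621 - 4*324 = 621 - 1296 = -675)
f(P, r) = 515 + P + r
1/(((-346*(-25) + 176) - 51783) + f(M, -978)) = 1/(((-346*(-25) + 176) - 51783) + (515 - 675 - 978)) = 1/(((8650 + 176) - 51783) - 1138) = 1/((8826 - 51783) - 1138) = 1/(-42957 - 1138) = 1/(-44095) = -1/44095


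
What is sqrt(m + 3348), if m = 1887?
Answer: sqrt(5235) ≈ 72.353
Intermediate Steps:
sqrt(m + 3348) = sqrt(1887 + 3348) = sqrt(5235)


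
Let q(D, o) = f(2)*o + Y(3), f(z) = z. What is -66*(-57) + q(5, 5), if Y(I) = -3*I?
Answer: 3763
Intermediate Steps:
q(D, o) = -9 + 2*o (q(D, o) = 2*o - 3*3 = 2*o - 9 = -9 + 2*o)
-66*(-57) + q(5, 5) = -66*(-57) + (-9 + 2*5) = 3762 + (-9 + 10) = 3762 + 1 = 3763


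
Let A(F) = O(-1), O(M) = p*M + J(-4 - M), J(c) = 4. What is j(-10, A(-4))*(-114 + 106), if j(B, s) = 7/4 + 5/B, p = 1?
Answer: -10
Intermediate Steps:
O(M) = 4 + M (O(M) = 1*M + 4 = M + 4 = 4 + M)
A(F) = 3 (A(F) = 4 - 1 = 3)
j(B, s) = 7/4 + 5/B (j(B, s) = 7*(¼) + 5/B = 7/4 + 5/B)
j(-10, A(-4))*(-114 + 106) = (7/4 + 5/(-10))*(-114 + 106) = (7/4 + 5*(-⅒))*(-8) = (7/4 - ½)*(-8) = (5/4)*(-8) = -10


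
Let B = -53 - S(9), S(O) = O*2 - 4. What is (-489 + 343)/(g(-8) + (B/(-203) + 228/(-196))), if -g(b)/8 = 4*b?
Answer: -103733/181296 ≈ -0.57218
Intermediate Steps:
g(b) = -32*b
S(O) = -4 + 2*O (S(O) = 2*O - 4 = -4 + 2*O)
B = -67 (B = -53 - (-4 + 2*9) = -53 - (-4 + 18) = -53 - 1*14 = -53 - 14 = -67)
(-489 + 343)/(g(-8) + (B/(-203) + 228/(-196))) = (-489 + 343)/(-32*(-8) + (-67/(-203) + 228/(-196))) = -146/(256 + (-67*(-1/203) + 228*(-1/196))) = -146/(256 + (67/203 - 57/49)) = -146/(256 - 1184/1421) = -146/362592/1421 = -146*1421/362592 = -103733/181296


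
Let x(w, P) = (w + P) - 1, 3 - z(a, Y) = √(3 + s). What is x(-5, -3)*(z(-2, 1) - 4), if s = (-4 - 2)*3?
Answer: 9 + 9*I*√15 ≈ 9.0 + 34.857*I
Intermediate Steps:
s = -18 (s = -6*3 = -18)
z(a, Y) = 3 - I*√15 (z(a, Y) = 3 - √(3 - 18) = 3 - √(-15) = 3 - I*√15)
x(w, P) = -1 + P + w (x(w, P) = (P + w) - 1 = -1 + P + w)
x(-5, -3)*(z(-2, 1) - 4) = (-1 - 3 - 5)*((3 - I*√15) - 4) = -9*(-1 - I*√15) = 9 + 9*I*√15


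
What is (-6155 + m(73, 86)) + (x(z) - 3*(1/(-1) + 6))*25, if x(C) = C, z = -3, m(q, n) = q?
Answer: -6532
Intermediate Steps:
(-6155 + m(73, 86)) + (x(z) - 3*(1/(-1) + 6))*25 = (-6155 + 73) + (-3 - 3*(1/(-1) + 6))*25 = -6082 + (-3 - 3*(-1 + 6))*25 = -6082 + (-3 - 3*5)*25 = -6082 + (-3 - 15)*25 = -6082 - 18*25 = -6082 - 450 = -6532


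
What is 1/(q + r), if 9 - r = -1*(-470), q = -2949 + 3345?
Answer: -1/65 ≈ -0.015385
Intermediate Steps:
q = 396
r = -461 (r = 9 - (-1)*(-470) = 9 - 1*470 = 9 - 470 = -461)
1/(q + r) = 1/(396 - 461) = 1/(-65) = -1/65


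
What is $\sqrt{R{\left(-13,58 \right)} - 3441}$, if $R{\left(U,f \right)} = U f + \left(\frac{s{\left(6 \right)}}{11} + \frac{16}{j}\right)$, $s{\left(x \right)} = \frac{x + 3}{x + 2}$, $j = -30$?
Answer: $\frac{i \sqrt{1827529770}}{660} \approx 64.772 i$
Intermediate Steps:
$s{\left(x \right)} = \frac{3 + x}{2 + x}$
$R{\left(U,f \right)} = - \frac{569}{1320} + U f$ ($R{\left(U,f \right)} = U f + \left(\frac{\frac{1}{2 + 6} \left(3 + 6\right)}{11} + \frac{16}{-30}\right) = U f + \left(\frac{1}{8} \cdot 9 \cdot \frac{1}{11} + 16 \left(- \frac{1}{30}\right)\right) = U f - \left(\frac{8}{15} - \frac{1}{8} \cdot 9 \cdot \frac{1}{11}\right) = U f + \left(\frac{9}{8} \cdot \frac{1}{11} - \frac{8}{15}\right) = U f + \left(\frac{9}{88} - \frac{8}{15}\right) = U f - \frac{569}{1320} = - \frac{569}{1320} + U f$)
$\sqrt{R{\left(-13,58 \right)} - 3441} = \sqrt{\left(- \frac{569}{1320} - 754\right) - 3441} = \sqrt{- \frac{995849}{1320} - 3441} = \sqrt{- \frac{5537969}{1320}} = \frac{i \sqrt{1827529770}}{660}$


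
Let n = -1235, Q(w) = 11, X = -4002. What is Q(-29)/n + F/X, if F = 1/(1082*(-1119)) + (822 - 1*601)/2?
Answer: -109264552403/2992067546130 ≈ -0.036518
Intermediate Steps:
F = 66894379/605379 (F = (1/1082)*(-1/1119) + (822 - 601)*(1/2) = -1/1210758 + 221*(1/2) = -1/1210758 + 221/2 = 66894379/605379 ≈ 110.50)
Q(-29)/n + F/X = 11/(-1235) + (66894379/605379)/(-4002) = 11*(-1/1235) + (66894379/605379)*(-1/4002) = -11/1235 - 66894379/2422726758 = -109264552403/2992067546130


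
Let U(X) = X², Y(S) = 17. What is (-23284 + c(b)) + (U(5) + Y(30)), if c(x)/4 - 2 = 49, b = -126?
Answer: -23038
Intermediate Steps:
c(x) = 204 (c(x) = 8 + 4*49 = 8 + 196 = 204)
(-23284 + c(b)) + (U(5) + Y(30)) = (-23284 + 204) + (5² + 17) = -23080 + (25 + 17) = -23080 + 42 = -23038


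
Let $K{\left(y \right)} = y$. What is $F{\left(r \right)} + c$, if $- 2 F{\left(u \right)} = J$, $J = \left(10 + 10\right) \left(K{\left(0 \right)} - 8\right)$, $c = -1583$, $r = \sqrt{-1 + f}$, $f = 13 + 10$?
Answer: $-1503$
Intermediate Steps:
$f = 23$
$r = \sqrt{22}$ ($r = \sqrt{-1 + 23} = \sqrt{22} \approx 4.6904$)
$J = -160$ ($J = \left(10 + 10\right) \left(0 - 8\right) = 20 \left(-8\right) = -160$)
$F{\left(u \right)} = 80$ ($F{\left(u \right)} = \left(- \frac{1}{2}\right) \left(-160\right) = 80$)
$F{\left(r \right)} + c = 80 - 1583 = -1503$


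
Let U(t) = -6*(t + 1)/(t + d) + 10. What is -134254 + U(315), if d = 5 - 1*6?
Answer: -21077256/157 ≈ -1.3425e+5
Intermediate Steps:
d = -1 (d = 5 - 6 = -1)
U(t) = 10 - 6*(1 + t)/(-1 + t) (U(t) = -6*(t + 1)/(t - 1) + 10 = -6*(1 + t)/(-1 + t) + 10 = 10 - 6*(1 + t)/(-1 + t))
-134254 + U(315) = -134254 + 4*(-4 + 315)/(-1 + 315) = -134254 + 4*311/314 = -134254 + 4*(1/314)*311 = -134254 + 622/157 = -21077256/157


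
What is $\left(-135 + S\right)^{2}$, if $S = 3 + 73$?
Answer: $3481$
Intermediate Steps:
$S = 76$
$\left(-135 + S\right)^{2} = \left(-135 + 76\right)^{2} = \left(-59\right)^{2} = 3481$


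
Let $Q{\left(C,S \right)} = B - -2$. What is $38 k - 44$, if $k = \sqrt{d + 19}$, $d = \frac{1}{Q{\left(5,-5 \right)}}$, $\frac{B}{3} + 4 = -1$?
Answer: $-44 + \frac{38 \sqrt{3198}}{13} \approx 121.3$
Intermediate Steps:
$B = -15$ ($B = -12 + 3 \left(-1\right) = -12 - 3 = -15$)
$Q{\left(C,S \right)} = -13$ ($Q{\left(C,S \right)} = -15 - -2 = -15 + 2 = -13$)
$d = - \frac{1}{13}$ ($d = \frac{1}{-13} = - \frac{1}{13} \approx -0.076923$)
$k = \frac{\sqrt{3198}}{13}$ ($k = \sqrt{- \frac{1}{13} + 19} = \sqrt{\frac{246}{13}} = \frac{\sqrt{3198}}{13} \approx 4.3501$)
$38 k - 44 = 38 \frac{\sqrt{3198}}{13} - 44 = \frac{38 \sqrt{3198}}{13} - 44 = -44 + \frac{38 \sqrt{3198}}{13}$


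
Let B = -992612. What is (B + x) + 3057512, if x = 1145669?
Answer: 3210569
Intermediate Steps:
(B + x) + 3057512 = (-992612 + 1145669) + 3057512 = 153057 + 3057512 = 3210569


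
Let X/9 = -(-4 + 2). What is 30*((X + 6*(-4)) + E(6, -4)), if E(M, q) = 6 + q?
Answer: -120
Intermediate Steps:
X = 18 (X = 9*(-(-4 + 2)) = 9*(-1*(-2)) = 9*2 = 18)
30*((X + 6*(-4)) + E(6, -4)) = 30*((18 + 6*(-4)) + (6 - 4)) = 30*((18 - 24) + 2) = 30*(-6 + 2) = 30*(-4) = -120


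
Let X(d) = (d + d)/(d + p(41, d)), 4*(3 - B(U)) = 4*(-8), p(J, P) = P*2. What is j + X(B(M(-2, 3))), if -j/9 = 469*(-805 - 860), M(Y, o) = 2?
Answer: 21083897/3 ≈ 7.0280e+6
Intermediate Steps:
p(J, P) = 2*P
B(U) = 11 (B(U) = 3 - (-8) = 3 - ¼*(-32) = 3 + 8 = 11)
j = 7027965 (j = -4221*(-805 - 860) = -4221*(-1665) = -9*(-780885) = 7027965)
X(d) = ⅔ (X(d) = (d + d)/(d + 2*d) = (2*d)/((3*d)) = (2*d)*(1/(3*d)) = ⅔)
j + X(B(M(-2, 3))) = 7027965 + ⅔ = 21083897/3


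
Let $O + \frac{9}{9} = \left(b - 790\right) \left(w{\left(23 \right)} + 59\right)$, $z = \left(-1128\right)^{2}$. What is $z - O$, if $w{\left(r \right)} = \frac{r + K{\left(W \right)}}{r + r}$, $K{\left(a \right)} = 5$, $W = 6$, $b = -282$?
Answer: $\frac{30734567}{23} \approx 1.3363 \cdot 10^{6}$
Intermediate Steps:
$w{\left(r \right)} = \frac{5 + r}{2 r}$ ($w{\left(r \right)} = \frac{r + 5}{r + r} = \frac{5 + r}{2 r}$)
$z = 1272384$
$O = - \frac{1469735}{23}$ ($O = -1 + \left(-282 - 790\right) \left(\frac{5 + 23}{2 \cdot 23} + 59\right) = -1 - 1072 \left(\frac{1}{2} \cdot \frac{1}{23} \cdot 28 + 59\right) = -1 - 1072 \left(\frac{14}{23} + 59\right) = -1 - \frac{1469712}{23} = - \frac{1469735}{23} \approx -63902.0$)
$z - O = 1272384 - - \frac{1469735}{23} = 1272384 + \frac{1469735}{23} = \frac{30734567}{23}$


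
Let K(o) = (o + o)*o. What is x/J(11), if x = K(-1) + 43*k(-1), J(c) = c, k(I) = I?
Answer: -41/11 ≈ -3.7273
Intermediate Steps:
K(o) = 2*o² (K(o) = (2*o)*o = 2*o²)
x = -41 (x = 2*(-1)² + 43*(-1) = 2*1 - 43 = 2 - 43 = -41)
x/J(11) = -41/11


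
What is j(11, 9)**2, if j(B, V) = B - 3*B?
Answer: 484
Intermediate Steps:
j(B, V) = -2*B (j(B, V) = B - 3*B = -2*B)
j(11, 9)**2 = (-2*11)**2 = (-22)**2 = 484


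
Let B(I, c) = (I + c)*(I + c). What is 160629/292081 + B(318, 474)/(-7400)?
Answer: -22752905223/270174925 ≈ -84.215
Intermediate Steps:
B(I, c) = (I + c)**2
160629/292081 + B(318, 474)/(-7400) = 160629/292081 + (318 + 474)**2/(-7400) = 160629*(1/292081) + 792**2*(-1/7400) = 160629/292081 + 627264*(-1/7400) = 160629/292081 - 78408/925 = -22752905223/270174925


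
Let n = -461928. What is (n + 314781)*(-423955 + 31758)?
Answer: 57710611959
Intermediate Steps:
(n + 314781)*(-423955 + 31758) = (-461928 + 314781)*(-423955 + 31758) = -147147*(-392197) = 57710611959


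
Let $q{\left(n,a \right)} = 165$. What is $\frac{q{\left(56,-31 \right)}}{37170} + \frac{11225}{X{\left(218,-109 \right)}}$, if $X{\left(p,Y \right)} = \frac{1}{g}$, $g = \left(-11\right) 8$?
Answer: $- \frac{2447768389}{2478} \approx -9.878 \cdot 10^{5}$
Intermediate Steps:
$g = -88$
$X{\left(p,Y \right)} = - \frac{1}{88}$ ($X{\left(p,Y \right)} = \frac{1}{-88} = - \frac{1}{88}$)
$\frac{q{\left(56,-31 \right)}}{37170} + \frac{11225}{X{\left(218,-109 \right)}} = \frac{165}{37170} + \frac{11225}{- \frac{1}{88}} = 165 \cdot \frac{1}{37170} + 11225 \left(-88\right) = \frac{11}{2478} - 987800 = - \frac{2447768389}{2478}$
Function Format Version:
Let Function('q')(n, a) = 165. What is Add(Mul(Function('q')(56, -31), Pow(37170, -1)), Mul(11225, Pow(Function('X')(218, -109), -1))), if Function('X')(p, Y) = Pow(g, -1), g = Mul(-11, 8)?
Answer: Rational(-2447768389, 2478) ≈ -9.8780e+5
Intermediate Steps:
g = -88
Function('X')(p, Y) = Rational(-1, 88) (Function('X')(p, Y) = Pow(-88, -1) = Rational(-1, 88))
Add(Mul(Function('q')(56, -31), Pow(37170, -1)), Mul(11225, Pow(Function('X')(218, -109), -1))) = Add(Mul(165, Pow(37170, -1)), Mul(11225, Pow(Rational(-1, 88), -1))) = Add(Mul(165, Rational(1, 37170)), Mul(11225, -88)) = Add(Rational(11, 2478), -987800) = Rational(-2447768389, 2478)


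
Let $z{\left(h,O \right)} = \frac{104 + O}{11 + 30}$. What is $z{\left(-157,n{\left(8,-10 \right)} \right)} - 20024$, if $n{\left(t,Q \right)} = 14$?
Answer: $- \frac{820866}{41} \approx -20021.0$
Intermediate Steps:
$z{\left(h,O \right)} = \frac{104}{41} + \frac{O}{41}$ ($z{\left(h,O \right)} = \frac{104 + O}{41} = \left(104 + O\right) \frac{1}{41} = \frac{104}{41} + \frac{O}{41}$)
$z{\left(-157,n{\left(8,-10 \right)} \right)} - 20024 = \left(\frac{104}{41} + \frac{1}{41} \cdot 14\right) - 20024 = \left(\frac{104}{41} + \frac{14}{41}\right) - 20024 = \frac{118}{41} - 20024 = - \frac{820866}{41}$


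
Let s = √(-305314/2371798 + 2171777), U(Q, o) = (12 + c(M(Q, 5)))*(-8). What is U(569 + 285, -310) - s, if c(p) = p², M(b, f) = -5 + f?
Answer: -96 - √3054292385251069534/1185899 ≈ -1569.7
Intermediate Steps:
U(Q, o) = -96 (U(Q, o) = (12 + (-5 + 5)²)*(-8) = (12 + 0²)*(-8) = (12 + 0)*(-8) = 12*(-8) = -96)
s = √3054292385251069534/1185899 (s = √(-305314*1/2371798 + 2171777) = √(-152657/1185899 + 2171777) = √(2575508019866/1185899) = √3054292385251069534/1185899 ≈ 1473.7)
U(569 + 285, -310) - s = -96 - √3054292385251069534/1185899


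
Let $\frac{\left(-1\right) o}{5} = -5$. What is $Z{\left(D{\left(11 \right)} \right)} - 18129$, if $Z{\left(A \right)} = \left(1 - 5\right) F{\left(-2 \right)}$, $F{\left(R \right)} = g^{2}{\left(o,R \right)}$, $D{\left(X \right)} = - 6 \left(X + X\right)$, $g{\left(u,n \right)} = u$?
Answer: $-20629$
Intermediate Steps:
$o = 25$ ($o = \left(-5\right) \left(-5\right) = 25$)
$D{\left(X \right)} = - 12 X$ ($D{\left(X \right)} = - 6 \cdot 2 X = - 12 X$)
$F{\left(R \right)} = 625$ ($F{\left(R \right)} = 25^{2} = 625$)
$Z{\left(A \right)} = -2500$ ($Z{\left(A \right)} = \left(1 - 5\right) 625 = \left(-4\right) 625 = -2500$)
$Z{\left(D{\left(11 \right)} \right)} - 18129 = -2500 - 18129 = -20629$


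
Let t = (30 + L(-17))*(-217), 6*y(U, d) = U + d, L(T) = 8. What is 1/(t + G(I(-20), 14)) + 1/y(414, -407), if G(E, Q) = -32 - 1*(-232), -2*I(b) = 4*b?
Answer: 48269/56322 ≈ 0.85702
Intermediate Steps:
y(U, d) = U/6 + d/6 (y(U, d) = (U + d)/6 = U/6 + d/6)
I(b) = -2*b
t = -8246 (t = (30 + 8)*(-217) = 38*(-217) = -8246)
G(E, Q) = 200 (G(E, Q) = -32 + 232 = 200)
1/(t + G(I(-20), 14)) + 1/y(414, -407) = 1/(-8246 + 200) + 1/((1/6)*414 + (1/6)*(-407)) = 1/(-8046) + 1/(69 - 407/6) = -1/8046 + 1/(7/6) = -1/8046 + 6/7 = 48269/56322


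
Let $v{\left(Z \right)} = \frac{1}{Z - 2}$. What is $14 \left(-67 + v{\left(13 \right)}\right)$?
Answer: $- \frac{10304}{11} \approx -936.73$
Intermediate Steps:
$v{\left(Z \right)} = \frac{1}{-2 + Z}$
$14 \left(-67 + v{\left(13 \right)}\right) = 14 \left(-67 + \frac{1}{-2 + 13}\right) = 14 \left(-67 + \frac{1}{11}\right) = 14 \left(- \frac{736}{11}\right) = - \frac{10304}{11}$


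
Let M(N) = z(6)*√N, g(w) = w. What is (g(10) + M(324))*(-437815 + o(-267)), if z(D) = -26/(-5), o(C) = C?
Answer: -226926476/5 ≈ -4.5385e+7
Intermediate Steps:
z(D) = 26/5 (z(D) = -26*(-⅕) = 26/5)
M(N) = 26*√N/5
(g(10) + M(324))*(-437815 + o(-267)) = (10 + 26*√324/5)*(-437815 - 267) = (10 + (26/5)*18)*(-438082) = (10 + 468/5)*(-438082) = (518/5)*(-438082) = -226926476/5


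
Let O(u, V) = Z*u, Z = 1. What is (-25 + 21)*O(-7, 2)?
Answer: 28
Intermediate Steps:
O(u, V) = u (O(u, V) = 1*u = u)
(-25 + 21)*O(-7, 2) = (-25 + 21)*(-7) = -4*(-7) = 28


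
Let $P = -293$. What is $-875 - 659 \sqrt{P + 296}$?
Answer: $-875 - 659 \sqrt{3} \approx -2016.4$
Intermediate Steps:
$-875 - 659 \sqrt{P + 296} = -875 - 659 \sqrt{-293 + 296} = -875 - 659 \sqrt{3}$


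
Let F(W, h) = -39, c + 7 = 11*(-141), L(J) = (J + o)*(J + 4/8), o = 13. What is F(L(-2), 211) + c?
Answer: -1597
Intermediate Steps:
L(J) = (1/2 + J)*(13 + J) (L(J) = (J + 13)*(J + 4/8) = (13 + J)*(J + 4*(1/8)) = (13 + J)*(J + 1/2) = (13 + J)*(1/2 + J) = (1/2 + J)*(13 + J))
c = -1558 (c = -7 + 11*(-141) = -7 - 1551 = -1558)
F(L(-2), 211) + c = -39 - 1558 = -1597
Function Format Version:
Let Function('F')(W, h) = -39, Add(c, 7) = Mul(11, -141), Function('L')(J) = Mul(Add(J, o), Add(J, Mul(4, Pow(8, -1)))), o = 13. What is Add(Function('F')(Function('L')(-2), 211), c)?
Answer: -1597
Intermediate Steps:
Function('L')(J) = Mul(Add(Rational(1, 2), J), Add(13, J)) (Function('L')(J) = Mul(Add(J, 13), Add(J, Mul(4, Pow(8, -1)))) = Mul(Add(13, J), Add(J, Mul(4, Rational(1, 8)))) = Mul(Add(13, J), Add(J, Rational(1, 2))) = Mul(Add(13, J), Add(Rational(1, 2), J)) = Mul(Add(Rational(1, 2), J), Add(13, J)))
c = -1558 (c = Add(-7, Mul(11, -141)) = Add(-7, -1551) = -1558)
Add(Function('F')(Function('L')(-2), 211), c) = Add(-39, -1558) = -1597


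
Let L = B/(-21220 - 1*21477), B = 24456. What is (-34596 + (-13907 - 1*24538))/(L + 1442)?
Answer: -3118631577/61544618 ≈ -50.673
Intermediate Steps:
L = -24456/42697 (L = 24456/(-21220 - 1*21477) = 24456/(-21220 - 21477) = 24456/(-42697) = 24456*(-1/42697) = -24456/42697 ≈ -0.57278)
(-34596 + (-13907 - 1*24538))/(L + 1442) = (-34596 + (-13907 - 1*24538))/(-24456/42697 + 1442) = (-34596 + (-13907 - 24538))/(61544618/42697) = (-34596 - 38445)*(42697/61544618) = -73041*42697/61544618 = -3118631577/61544618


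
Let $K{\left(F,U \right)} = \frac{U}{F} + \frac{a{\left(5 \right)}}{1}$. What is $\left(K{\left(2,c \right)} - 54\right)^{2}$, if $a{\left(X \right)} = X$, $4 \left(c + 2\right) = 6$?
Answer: $\frac{38809}{16} \approx 2425.6$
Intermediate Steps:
$c = - \frac{1}{2}$ ($c = -2 + \frac{1}{4} \cdot 6 = -2 + \frac{3}{2} = - \frac{1}{2} \approx -0.5$)
$K{\left(F,U \right)} = 5 + \frac{U}{F}$ ($K{\left(F,U \right)} = \frac{U}{F} + \frac{5}{1} = \frac{U}{F} + 5 \cdot 1 = \frac{U}{F} + 5 = 5 + \frac{U}{F}$)
$\left(K{\left(2,c \right)} - 54\right)^{2} = \left(\left(5 - \frac{1}{2 \cdot 2}\right) - 54\right)^{2} = \left(\left(5 - \frac{1}{4}\right) - 54\right)^{2} = \left(\frac{19}{4} - 54\right)^{2} = \left(- \frac{197}{4}\right)^{2} = \frac{38809}{16}$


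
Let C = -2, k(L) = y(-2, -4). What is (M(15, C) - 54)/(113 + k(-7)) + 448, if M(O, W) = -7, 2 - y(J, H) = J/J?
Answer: 51011/114 ≈ 447.46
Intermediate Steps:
y(J, H) = 1 (y(J, H) = 2 - J/J = 2 - 1*1 = 2 - 1 = 1)
k(L) = 1
(M(15, C) - 54)/(113 + k(-7)) + 448 = (-7 - 54)/(113 + 1) + 448 = -61/114 + 448 = 51011/114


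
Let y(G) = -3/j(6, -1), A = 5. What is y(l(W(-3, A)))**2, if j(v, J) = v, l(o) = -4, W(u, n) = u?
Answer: 1/4 ≈ 0.25000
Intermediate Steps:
y(G) = -1/2 (y(G) = -3/6 = -3*1/6 = -1/2)
y(l(W(-3, A)))**2 = (-1/2)**2 = 1/4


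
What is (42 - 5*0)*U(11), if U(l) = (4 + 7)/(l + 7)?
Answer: 77/3 ≈ 25.667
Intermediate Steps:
U(l) = 11/(7 + l)
(42 - 5*0)*U(11) = (42 - 5*0)*(11/(7 + 11)) = (42 + 0)*(11/18) = 42*(11*(1/18)) = 42*(11/18) = 77/3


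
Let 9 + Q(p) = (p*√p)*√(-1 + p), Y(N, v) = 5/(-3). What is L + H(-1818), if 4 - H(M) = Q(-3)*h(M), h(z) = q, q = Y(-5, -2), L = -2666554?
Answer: -2666565 + 10*√3 ≈ -2.6665e+6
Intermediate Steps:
Y(N, v) = -5/3 (Y(N, v) = 5*(-⅓) = -5/3)
q = -5/3 ≈ -1.6667
Q(p) = -9 + p^(3/2)*√(-1 + p) (Q(p) = -9 + (p*√p)*√(-1 + p) = -9 + p^(3/2)*√(-1 + p))
h(z) = -5/3
H(M) = -11 + 10*√3 (H(M) = 4 - (-9 + (-3)^(3/2)*√(-1 - 3))*(-5)/3 = 4 - (-9 + (-3*I*√3)*√(-4))*(-5)/3 = 4 - (-9 + (-3*I*√3)*(2*I))*(-5)/3 = 4 - (-9 + 6*√3)*(-5)/3 = 4 - (15 - 10*√3) = 4 + (-15 + 10*√3) = -11 + 10*√3)
L + H(-1818) = -2666554 + (-11 + 10*√3) = -2666565 + 10*√3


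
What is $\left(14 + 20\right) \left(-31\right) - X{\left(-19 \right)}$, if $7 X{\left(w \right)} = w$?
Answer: $- \frac{7359}{7} \approx -1051.3$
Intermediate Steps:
$X{\left(w \right)} = \frac{w}{7}$
$\left(14 + 20\right) \left(-31\right) - X{\left(-19 \right)} = \left(14 + 20\right) \left(-31\right) - \frac{1}{7} \left(-19\right) = 34 \left(-31\right) - - \frac{19}{7} = -1054 + \frac{19}{7} = - \frac{7359}{7}$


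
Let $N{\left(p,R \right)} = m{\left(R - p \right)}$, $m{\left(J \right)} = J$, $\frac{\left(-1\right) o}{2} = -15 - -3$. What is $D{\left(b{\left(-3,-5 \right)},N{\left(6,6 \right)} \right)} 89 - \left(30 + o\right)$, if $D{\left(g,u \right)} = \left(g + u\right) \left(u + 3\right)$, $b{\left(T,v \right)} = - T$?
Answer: $747$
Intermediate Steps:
$o = 24$ ($o = - 2 \left(-15 - -3\right) = - 2 \left(-15 + 3\right) = \left(-2\right) \left(-12\right) = 24$)
$N{\left(p,R \right)} = R - p$
$D{\left(g,u \right)} = \left(3 + u\right) \left(g + u\right)$ ($D{\left(g,u \right)} = \left(g + u\right) \left(3 + u\right) = \left(3 + u\right) \left(g + u\right)$)
$D{\left(b{\left(-3,-5 \right)},N{\left(6,6 \right)} \right)} 89 - \left(30 + o\right) = \left(\left(6 - 6\right)^{2} + 3 \left(\left(-1\right) \left(-3\right)\right) + 3 \left(6 - 6\right) + \left(-1\right) \left(-3\right) \left(6 - 6\right)\right) 89 - 54 = \left(\left(6 - 6\right)^{2} + 3 \cdot 3 + 3 \left(6 - 6\right) + 3 \left(6 - 6\right)\right) 89 - 54 = \left(0^{2} + 9 + 3 \cdot 0 + 3 \cdot 0\right) 89 - 54 = \left(0 + 9 + 0 + 0\right) 89 - 54 = 9 \cdot 89 - 54 = 801 - 54 = 747$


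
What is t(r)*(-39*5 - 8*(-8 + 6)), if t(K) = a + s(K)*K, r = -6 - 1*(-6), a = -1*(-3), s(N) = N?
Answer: -537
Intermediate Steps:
a = 3
r = 0 (r = -6 + 6 = 0)
t(K) = 3 + K² (t(K) = 3 + K*K = 3 + K²)
t(r)*(-39*5 - 8*(-8 + 6)) = (3 + 0²)*(-39*5 - 8*(-8 + 6)) = (3 + 0)*(-195 - 8*(-2)) = 3*(-195 + 16) = 3*(-179) = -537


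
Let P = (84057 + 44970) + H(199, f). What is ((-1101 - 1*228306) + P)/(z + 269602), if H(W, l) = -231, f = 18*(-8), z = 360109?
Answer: -100611/629711 ≈ -0.15977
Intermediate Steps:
f = -144
P = 128796 (P = (84057 + 44970) - 231 = 129027 - 231 = 128796)
((-1101 - 1*228306) + P)/(z + 269602) = ((-1101 - 1*228306) + 128796)/(360109 + 269602) = ((-1101 - 228306) + 128796)/629711 = (-229407 + 128796)*(1/629711) = -100611*1/629711 = -100611/629711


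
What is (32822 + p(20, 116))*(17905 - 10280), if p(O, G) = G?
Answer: 251152250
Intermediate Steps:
(32822 + p(20, 116))*(17905 - 10280) = (32822 + 116)*(17905 - 10280) = 32938*7625 = 251152250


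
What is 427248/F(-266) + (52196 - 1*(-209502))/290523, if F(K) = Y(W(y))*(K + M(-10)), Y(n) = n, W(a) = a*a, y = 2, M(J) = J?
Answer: -112170703/290523 ≈ -386.10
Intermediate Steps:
W(a) = a²
F(K) = -40 + 4*K (F(K) = 2²*(K - 10) = 4*(-10 + K) = -40 + 4*K)
427248/F(-266) + (52196 - 1*(-209502))/290523 = 427248/(-40 + 4*(-266)) + (52196 - 1*(-209502))/290523 = 427248/(-40 - 1064) + (52196 + 209502)*(1/290523) = 427248/(-1104) + 261698*(1/290523) = 427248*(-1/1104) + 261698/290523 = -387 + 261698/290523 = -112170703/290523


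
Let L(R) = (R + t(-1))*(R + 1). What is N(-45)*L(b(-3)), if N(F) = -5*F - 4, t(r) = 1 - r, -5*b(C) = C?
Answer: 22984/25 ≈ 919.36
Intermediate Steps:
b(C) = -C/5
N(F) = -4 - 5*F
L(R) = (1 + R)*(2 + R) (L(R) = (R + (1 - 1*(-1)))*(R + 1) = (R + (1 + 1))*(1 + R) = (R + 2)*(1 + R) = (2 + R)*(1 + R) = (1 + R)*(2 + R))
N(-45)*L(b(-3)) = (-4 - 5*(-45))*(2 + (-⅕*(-3))² + 3*(-⅕*(-3))) = (-4 + 225)*(2 + (⅗)² + 3*(⅗)) = 221*(2 + 9/25 + 9/5) = 221*(104/25) = 22984/25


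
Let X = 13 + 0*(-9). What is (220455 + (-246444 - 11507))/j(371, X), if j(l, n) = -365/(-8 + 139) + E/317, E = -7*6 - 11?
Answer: 194637049/15331 ≈ 12696.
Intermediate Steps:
X = 13 (X = 13 + 0 = 13)
E = -53 (E = -42 - 11 = -53)
j(l, n) = -122648/41527 (j(l, n) = -365/(-8 + 139) - 53/317 = -365/131 - 53*1/317 = -365*1/131 - 53/317 = -365/131 - 53/317 = -122648/41527)
(220455 + (-246444 - 11507))/j(371, X) = (220455 + (-246444 - 11507))/(-122648/41527) = (220455 - 257951)*(-41527/122648) = -37496*(-41527/122648) = 194637049/15331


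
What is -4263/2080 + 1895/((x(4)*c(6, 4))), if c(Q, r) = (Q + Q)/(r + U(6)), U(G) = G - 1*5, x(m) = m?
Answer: 1218961/6240 ≈ 195.35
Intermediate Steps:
U(G) = -5 + G (U(G) = G - 5 = -5 + G)
c(Q, r) = 2*Q/(1 + r) (c(Q, r) = (Q + Q)/(r + (-5 + 6)) = (2*Q)/(r + 1) = (2*Q)/(1 + r) = 2*Q/(1 + r))
-4263/2080 + 1895/((x(4)*c(6, 4))) = -4263/2080 + 1895/((4*(2*6/(1 + 4)))) = -4263*1/2080 + 1895/((4*(2*6/5))) = -4263/2080 + 1895/((4*(2*6*(⅕)))) = -4263/2080 + 1895/((4*(12/5))) = -4263/2080 + 1895/(48/5) = -4263/2080 + 1895*(5/48) = -4263/2080 + 9475/48 = 1218961/6240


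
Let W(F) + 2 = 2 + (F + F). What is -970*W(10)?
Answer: -19400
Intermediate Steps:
W(F) = 2*F (W(F) = -2 + (2 + (F + F)) = -2 + (2 + 2*F) = 2*F)
-970*W(10) = -1940*10 = -970*20 = -19400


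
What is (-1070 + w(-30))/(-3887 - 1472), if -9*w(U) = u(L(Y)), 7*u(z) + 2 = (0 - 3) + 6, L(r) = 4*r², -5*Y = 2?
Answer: 67411/337617 ≈ 0.19967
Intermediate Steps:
Y = -⅖ (Y = -⅕*2 = -⅖ ≈ -0.40000)
u(z) = ⅐ (u(z) = -2/7 + ((0 - 3) + 6)/7 = -2/7 + (-3 + 6)/7 = -2/7 + (⅐)*3 = -2/7 + 3/7 = ⅐)
w(U) = -1/63 (w(U) = -⅑*⅐ = -1/63)
(-1070 + w(-30))/(-3887 - 1472) = (-1070 - 1/63)/(-3887 - 1472) = -67411/63/(-5359) = -67411/63*(-1/5359) = 67411/337617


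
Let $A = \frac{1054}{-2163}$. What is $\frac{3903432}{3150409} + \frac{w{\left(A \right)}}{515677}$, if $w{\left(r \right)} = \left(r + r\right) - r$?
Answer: $\frac{4353921233261546}{3513995658074559} \approx 1.239$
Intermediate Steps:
$A = - \frac{1054}{2163}$ ($A = 1054 \left(- \frac{1}{2163}\right) = - \frac{1054}{2163} \approx -0.48729$)
$w{\left(r \right)} = r$ ($w{\left(r \right)} = 2 r - r = r$)
$\frac{3903432}{3150409} + \frac{w{\left(A \right)}}{515677} = \frac{3903432}{3150409} - \frac{1054}{2163 \cdot 515677} = 3903432 \cdot \frac{1}{3150409} - \frac{1054}{1115409351} = \frac{3903432}{3150409} - \frac{1054}{1115409351} = \frac{4353921233261546}{3513995658074559}$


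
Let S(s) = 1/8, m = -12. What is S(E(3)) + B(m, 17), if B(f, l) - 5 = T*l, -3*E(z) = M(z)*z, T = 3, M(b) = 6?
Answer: 449/8 ≈ 56.125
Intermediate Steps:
E(z) = -2*z
S(s) = ⅛
B(f, l) = 5 + 3*l
S(E(3)) + B(m, 17) = ⅛ + (5 + 3*17) = ⅛ + (5 + 51) = ⅛ + 56 = 449/8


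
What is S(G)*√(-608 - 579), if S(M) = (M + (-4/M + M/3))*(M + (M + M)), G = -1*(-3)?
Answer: 24*I*√1187 ≈ 826.87*I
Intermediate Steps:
G = 3
S(M) = 3*M*(-4/M + 4*M/3) (S(M) = (M + (-4/M + M*(⅓)))*(M + 2*M) = (M + (-4/M + M/3))*(3*M) = (-4/M + 4*M/3)*(3*M) = 3*M*(-4/M + 4*M/3))
S(G)*√(-608 - 579) = (-12 + 4*3²)*√(-608 - 579) = (-12 + 4*9)*√(-1187) = (-12 + 36)*(I*√1187) = 24*(I*√1187) = 24*I*√1187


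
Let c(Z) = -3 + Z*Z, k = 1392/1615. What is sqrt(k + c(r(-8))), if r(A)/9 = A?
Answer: sqrt(13515461805)/1615 ≈ 71.985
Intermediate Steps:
r(A) = 9*A
k = 1392/1615 (k = 1392*(1/1615) = 1392/1615 ≈ 0.86192)
c(Z) = -3 + Z**2
sqrt(k + c(r(-8))) = sqrt(1392/1615 + (-3 + (9*(-8))**2)) = sqrt(1392/1615 + (-3 + (-72)**2)) = sqrt(1392/1615 + (-3 + 5184)) = sqrt(1392/1615 + 5181) = sqrt(8368707/1615) = sqrt(13515461805)/1615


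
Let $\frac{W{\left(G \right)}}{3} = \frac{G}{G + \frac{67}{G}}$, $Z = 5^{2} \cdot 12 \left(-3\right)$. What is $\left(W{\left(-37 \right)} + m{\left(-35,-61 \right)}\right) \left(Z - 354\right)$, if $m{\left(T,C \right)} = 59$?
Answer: $- \frac{55697037}{718} \approx -77573.0$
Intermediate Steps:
$Z = -900$ ($Z = 25 \cdot 12 \left(-3\right) = 300 \left(-3\right) = -900$)
$W{\left(G \right)} = \frac{3 G}{G + \frac{67}{G}}$ ($W{\left(G \right)} = 3 \frac{G}{G + \frac{67}{G}} = \frac{3 G}{G + \frac{67}{G}}$)
$\left(W{\left(-37 \right)} + m{\left(-35,-61 \right)}\right) \left(Z - 354\right) = \left(\frac{3 \left(-37\right)^{2}}{67 + \left(-37\right)^{2}} + 59\right) \left(-900 - 354\right) = \left(3 \cdot 1369 \frac{1}{67 + 1369} + 59\right) \left(-1254\right) = \left(3 \cdot 1369 \cdot \frac{1}{1436} + 59\right) \left(-1254\right) = \left(\frac{4107}{1436} + 59\right) \left(-1254\right) = \frac{88831}{1436} \left(-1254\right) = - \frac{55697037}{718}$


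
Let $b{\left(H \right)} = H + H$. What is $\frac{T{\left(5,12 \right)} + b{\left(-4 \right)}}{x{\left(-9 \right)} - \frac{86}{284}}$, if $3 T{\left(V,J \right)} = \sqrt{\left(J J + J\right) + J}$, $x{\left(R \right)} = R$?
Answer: $\frac{1136}{1321} - \frac{284 \sqrt{42}}{3963} \approx 0.39553$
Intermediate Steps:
$b{\left(H \right)} = 2 H$
$T{\left(V,J \right)} = \frac{\sqrt{J^{2} + 2 J}}{3}$ ($T{\left(V,J \right)} = \frac{\sqrt{\left(J J + J\right) + J}}{3} = \frac{\sqrt{\left(J^{2} + J\right) + J}}{3} = \frac{\sqrt{\left(J + J^{2}\right) + J}}{3} = \frac{\sqrt{J^{2} + 2 J}}{3}$)
$\frac{T{\left(5,12 \right)} + b{\left(-4 \right)}}{x{\left(-9 \right)} - \frac{86}{284}} = \frac{\frac{\sqrt{12 \left(2 + 12\right)}}{3} + 2 \left(-4\right)}{-9 - \frac{86}{284}} = \frac{\frac{\sqrt{12 \cdot 14}}{3} - 8}{-9 - \frac{43}{142}} = \frac{\frac{\sqrt{168}}{3} - 8}{-9 - \frac{43}{142}} = \frac{\frac{2 \sqrt{42}}{3} - 8}{- \frac{1321}{142}} = \left(\frac{2 \sqrt{42}}{3} - 8\right) \left(- \frac{142}{1321}\right) = \left(-8 + \frac{2 \sqrt{42}}{3}\right) \left(- \frac{142}{1321}\right) = \frac{1136}{1321} - \frac{284 \sqrt{42}}{3963}$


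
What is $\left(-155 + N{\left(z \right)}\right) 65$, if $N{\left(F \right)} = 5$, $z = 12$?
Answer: $-9750$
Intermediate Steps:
$\left(-155 + N{\left(z \right)}\right) 65 = \left(-155 + 5\right) 65 = \left(-150\right) 65 = -9750$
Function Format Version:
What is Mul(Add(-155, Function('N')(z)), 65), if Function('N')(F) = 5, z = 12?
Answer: -9750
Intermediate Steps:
Mul(Add(-155, Function('N')(z)), 65) = Mul(Add(-155, 5), 65) = Mul(-150, 65) = -9750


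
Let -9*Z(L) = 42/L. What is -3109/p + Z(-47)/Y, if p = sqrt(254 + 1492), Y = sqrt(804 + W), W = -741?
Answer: -3109*sqrt(194)/582 + 2*sqrt(7)/423 ≈ -74.392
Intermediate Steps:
Y = 3*sqrt(7) (Y = sqrt(804 - 741) = sqrt(63) = 3*sqrt(7) ≈ 7.9373)
p = 3*sqrt(194) (p = sqrt(1746) = 3*sqrt(194) ≈ 41.785)
Z(L) = -14/(3*L)
-3109/p + Z(-47)/Y = -3109*sqrt(194)/582 + (-14/3/(-47))/((3*sqrt(7))) = -3109*sqrt(194)/582 + (-14/3*(-1/47))*(sqrt(7)/21) = -3109*sqrt(194)/582 + 14*(sqrt(7)/21)/141 = -3109*sqrt(194)/582 + 2*sqrt(7)/423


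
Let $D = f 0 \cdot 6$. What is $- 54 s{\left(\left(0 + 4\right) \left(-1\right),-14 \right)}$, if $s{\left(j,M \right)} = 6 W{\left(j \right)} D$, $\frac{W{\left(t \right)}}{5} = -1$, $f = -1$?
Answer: $0$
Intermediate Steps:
$W{\left(t \right)} = -5$ ($W{\left(t \right)} = 5 \left(-1\right) = -5$)
$D = 0$ ($D = \left(-1\right) 0 \cdot 6 = 0 \cdot 6 = 0$)
$s{\left(j,M \right)} = 0$ ($s{\left(j,M \right)} = 6 \left(-5\right) 0 = \left(-30\right) 0 = 0$)
$- 54 s{\left(\left(0 + 4\right) \left(-1\right),-14 \right)} = \left(-54\right) 0 = 0$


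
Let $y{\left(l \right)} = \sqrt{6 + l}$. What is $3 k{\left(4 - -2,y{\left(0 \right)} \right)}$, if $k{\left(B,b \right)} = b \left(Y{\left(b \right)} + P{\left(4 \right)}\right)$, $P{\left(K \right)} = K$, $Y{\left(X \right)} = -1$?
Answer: $9 \sqrt{6} \approx 22.045$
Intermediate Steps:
$k{\left(B,b \right)} = 3 b$ ($k{\left(B,b \right)} = b \left(-1 + 4\right) = b 3 = 3 b$)
$3 k{\left(4 - -2,y{\left(0 \right)} \right)} = 3 \cdot 3 \sqrt{6 + 0} = 3 \cdot 3 \sqrt{6} = 9 \sqrt{6}$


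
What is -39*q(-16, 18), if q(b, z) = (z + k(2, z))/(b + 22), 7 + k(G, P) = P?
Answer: -377/2 ≈ -188.50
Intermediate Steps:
k(G, P) = -7 + P
q(b, z) = (-7 + 2*z)/(22 + b) (q(b, z) = (z + (-7 + z))/(b + 22) = (-7 + 2*z)/(22 + b))
-39*q(-16, 18) = -39*(-7 + 2*18)/(22 - 16) = -39*(-7 + 36)/6 = -13*29/2 = -39*29/6 = -377/2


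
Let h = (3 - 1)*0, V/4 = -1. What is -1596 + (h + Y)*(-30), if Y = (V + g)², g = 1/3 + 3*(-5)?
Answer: -36148/3 ≈ -12049.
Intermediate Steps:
g = -44/3 (g = ⅓ - 15 = -44/3 ≈ -14.667)
V = -4 (V = 4*(-1) = -4)
h = 0 (h = 2*0 = 0)
Y = 3136/9 (Y = (-4 - 44/3)² = (-56/3)² = 3136/9 ≈ 348.44)
-1596 + (h + Y)*(-30) = -1596 + (0 + 3136/9)*(-30) = -1596 + (3136/9)*(-30) = -1596 - 31360/3 = -36148/3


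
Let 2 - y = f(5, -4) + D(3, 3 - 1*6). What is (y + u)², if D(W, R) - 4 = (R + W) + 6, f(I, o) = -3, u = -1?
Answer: 36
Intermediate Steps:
D(W, R) = 10 + R + W (D(W, R) = 4 + ((R + W) + 6) = 4 + (6 + R + W) = 10 + R + W)
y = -5 (y = 2 - (-3 + (10 + (3 - 1*6) + 3)) = 2 - (-3 + (10 + (3 - 6) + 3)) = 2 - (-3 + (10 - 3 + 3)) = 2 - (-3 + 10) = 2 - 1*7 = 2 - 7 = -5)
(y + u)² = (-5 - 1)² = (-6)² = 36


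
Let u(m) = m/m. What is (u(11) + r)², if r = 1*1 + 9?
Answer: 121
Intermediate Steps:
u(m) = 1
r = 10 (r = 1 + 9 = 10)
(u(11) + r)² = (1 + 10)² = 11² = 121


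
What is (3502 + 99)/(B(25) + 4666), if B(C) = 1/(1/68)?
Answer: 3601/4734 ≈ 0.76067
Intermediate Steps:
B(C) = 68 (B(C) = 1/(1/68) = 68)
(3502 + 99)/(B(25) + 4666) = (3502 + 99)/(68 + 4666) = 3601/4734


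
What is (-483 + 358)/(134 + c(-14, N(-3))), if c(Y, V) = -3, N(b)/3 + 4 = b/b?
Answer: -125/131 ≈ -0.95420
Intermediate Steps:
N(b) = -9 (N(b) = -12 + 3*(b/b) = -12 + 3*1 = -12 + 3 = -9)
(-483 + 358)/(134 + c(-14, N(-3))) = (-483 + 358)/(134 - 3) = -125/131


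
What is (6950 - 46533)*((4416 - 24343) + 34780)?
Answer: -587926299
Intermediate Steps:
(6950 - 46533)*((4416 - 24343) + 34780) = -39583*(-19927 + 34780) = -39583*14853 = -587926299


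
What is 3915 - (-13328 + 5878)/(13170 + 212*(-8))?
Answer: 22464080/5737 ≈ 3915.6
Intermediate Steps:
3915 - (-13328 + 5878)/(13170 + 212*(-8)) = 3915 - (-7450)/(13170 - 1696) = 3915 - (-7450)/11474 = 3915 - 1*(-3725/5737) = 3915 + 3725/5737 = 22464080/5737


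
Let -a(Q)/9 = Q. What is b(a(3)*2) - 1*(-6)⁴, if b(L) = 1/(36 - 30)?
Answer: -7775/6 ≈ -1295.8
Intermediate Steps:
a(Q) = -9*Q
b(L) = ⅙ (b(L) = 1/6 = ⅙)
b(a(3)*2) - 1*(-6)⁴ = ⅙ - 1*(-6)⁴ = ⅙ - 1*1296 = ⅙ - 1296 = -7775/6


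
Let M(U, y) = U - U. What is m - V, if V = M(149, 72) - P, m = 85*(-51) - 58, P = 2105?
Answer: -2288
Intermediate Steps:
m = -4393 (m = -4335 - 58 = -4393)
M(U, y) = 0
V = -2105 (V = 0 - 1*2105 = 0 - 2105 = -2105)
m - V = -4393 - 1*(-2105) = -4393 + 2105 = -2288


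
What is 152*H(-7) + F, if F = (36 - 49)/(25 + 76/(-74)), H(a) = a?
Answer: -944249/887 ≈ -1064.5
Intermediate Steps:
F = -481/887 (F = -13/(25 + 76*(-1/74)) = -13/(25 - 38/37) = -13/887/37 = -13*37/887 = -481/887 ≈ -0.54228)
152*H(-7) + F = 152*(-7) - 481/887 = -1064 - 481/887 = -944249/887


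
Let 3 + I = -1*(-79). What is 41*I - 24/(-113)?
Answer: 352132/113 ≈ 3116.2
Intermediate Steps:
I = 76 (I = -3 - 1*(-79) = -3 + 79 = 76)
41*I - 24/(-113) = 41*76 - 24/(-113) = 3116 - 24*(-1/113) = 3116 + 24/113 = 352132/113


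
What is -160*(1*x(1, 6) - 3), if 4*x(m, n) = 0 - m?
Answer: 520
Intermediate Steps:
x(m, n) = -m/4 (x(m, n) = (0 - m)/4 = (-m)/4 = -m/4)
-160*(1*x(1, 6) - 3) = -160*(1*(-1/4*1) - 3) = -160*(1*(-1/4) - 3) = -160*(-1/4 - 3) = -160*(-13/4) = 520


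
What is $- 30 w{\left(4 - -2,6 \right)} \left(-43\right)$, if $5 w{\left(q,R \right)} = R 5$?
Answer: $7740$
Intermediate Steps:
$w{\left(q,R \right)} = R$ ($w{\left(q,R \right)} = \frac{R 5}{5} = \frac{5 R}{5} = R$)
$- 30 w{\left(4 - -2,6 \right)} \left(-43\right) = \left(-30\right) 6 \left(-43\right) = \left(-180\right) \left(-43\right) = 7740$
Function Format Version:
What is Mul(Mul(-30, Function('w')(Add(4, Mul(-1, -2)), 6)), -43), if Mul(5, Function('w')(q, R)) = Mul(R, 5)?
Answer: 7740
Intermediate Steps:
Function('w')(q, R) = R (Function('w')(q, R) = Mul(Rational(1, 5), Mul(R, 5)) = Mul(Rational(1, 5), Mul(5, R)) = R)
Mul(Mul(-30, Function('w')(Add(4, Mul(-1, -2)), 6)), -43) = Mul(Mul(-30, 6), -43) = Mul(-180, -43) = 7740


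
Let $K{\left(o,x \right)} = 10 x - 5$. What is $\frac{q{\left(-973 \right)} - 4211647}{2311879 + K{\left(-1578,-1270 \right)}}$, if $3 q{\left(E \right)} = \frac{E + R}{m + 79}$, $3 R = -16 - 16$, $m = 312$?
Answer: $- \frac{7410394372}{4045396653} \approx -1.8318$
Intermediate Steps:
$R = - \frac{32}{3}$ ($R = \frac{-16 - 16}{3} = \frac{1}{3} \left(-32\right) = - \frac{32}{3} \approx -10.667$)
$K{\left(o,x \right)} = -5 + 10 x$
$q{\left(E \right)} = - \frac{32}{3519} + \frac{E}{1173}$ ($q{\left(E \right)} = \frac{\left(E - \frac{32}{3}\right) \frac{1}{312 + 79}}{3} = \frac{\left(- \frac{32}{3} + E\right) \frac{1}{391}}{3} = \frac{- \frac{32}{1173} + \frac{E}{391}}{3} = - \frac{32}{3519} + \frac{E}{1173}$)
$\frac{q{\left(-973 \right)} - 4211647}{2311879 + K{\left(-1578,-1270 \right)}} = \frac{\left(- \frac{32}{3519} + \frac{1}{1173} \left(-973\right)\right) - 4211647}{2311879 + \left(-5 + 10 \left(-1270\right)\right)} = \frac{\left(- \frac{32}{3519} - \frac{973}{1173}\right) - 4211647}{2311879 - 12705} = \frac{- \frac{2951}{3519} - 4211647}{2311879 - 12705} = - \frac{14820788744}{3519 \cdot 2299174} = \left(- \frac{14820788744}{3519}\right) \frac{1}{2299174} = - \frac{7410394372}{4045396653}$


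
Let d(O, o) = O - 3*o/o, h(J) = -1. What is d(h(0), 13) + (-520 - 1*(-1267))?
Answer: 743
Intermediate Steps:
d(O, o) = -3 + O (d(O, o) = O - 3*1 = O - 3 = -3 + O)
d(h(0), 13) + (-520 - 1*(-1267)) = (-3 - 1) + (-520 - 1*(-1267)) = -4 + (-520 + 1267) = -4 + 747 = 743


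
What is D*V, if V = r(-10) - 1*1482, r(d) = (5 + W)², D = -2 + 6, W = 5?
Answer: -5528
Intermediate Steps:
D = 4
r(d) = 100 (r(d) = (5 + 5)² = 10² = 100)
V = -1382 (V = 100 - 1*1482 = 100 - 1482 = -1382)
D*V = 4*(-1382) = -5528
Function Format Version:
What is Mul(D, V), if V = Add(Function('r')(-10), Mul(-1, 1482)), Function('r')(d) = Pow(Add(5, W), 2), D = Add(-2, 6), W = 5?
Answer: -5528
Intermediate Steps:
D = 4
Function('r')(d) = 100 (Function('r')(d) = Pow(Add(5, 5), 2) = Pow(10, 2) = 100)
V = -1382 (V = Add(100, Mul(-1, 1482)) = Add(100, -1482) = -1382)
Mul(D, V) = Mul(4, -1382) = -5528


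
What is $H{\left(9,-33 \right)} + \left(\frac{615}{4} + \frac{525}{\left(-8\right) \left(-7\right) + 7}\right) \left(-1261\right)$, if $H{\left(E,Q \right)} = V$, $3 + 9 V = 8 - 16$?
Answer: $- \frac{7357979}{36} \approx -2.0439 \cdot 10^{5}$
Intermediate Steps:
$V = - \frac{11}{9}$ ($V = - \frac{1}{3} + \frac{8 - 16}{9} = - \frac{1}{3} + \frac{1}{9} \left(-8\right) = - \frac{1}{3} - \frac{8}{9} = - \frac{11}{9} \approx -1.2222$)
$H{\left(E,Q \right)} = - \frac{11}{9}$
$H{\left(9,-33 \right)} + \left(\frac{615}{4} + \frac{525}{\left(-8\right) \left(-7\right) + 7}\right) \left(-1261\right) = - \frac{11}{9} + \left(\frac{615}{4} + \frac{525}{\left(-8\right) \left(-7\right) + 7}\right) \left(-1261\right) = - \frac{11}{9} + \left(615 \cdot \frac{1}{4} + \frac{525}{56 + 7}\right) \left(-1261\right) = - \frac{11}{9} + \left(\frac{615}{4} + \frac{525}{63}\right) \left(-1261\right) = - \frac{11}{9} + \left(\frac{615}{4} + 525 \cdot \frac{1}{63}\right) \left(-1261\right) = - \frac{11}{9} + \left(\frac{615}{4} + \frac{25}{3}\right) \left(-1261\right) = - \frac{11}{9} + \frac{1945}{12} \left(-1261\right) = - \frac{11}{9} - \frac{2452645}{12} = - \frac{7357979}{36}$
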